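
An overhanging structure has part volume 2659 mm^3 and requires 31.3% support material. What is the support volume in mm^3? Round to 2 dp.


V_support = 2659 * 0.313 = 832.27 mm^3


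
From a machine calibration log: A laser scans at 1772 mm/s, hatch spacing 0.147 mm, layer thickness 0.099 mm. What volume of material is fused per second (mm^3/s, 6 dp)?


Rate = 1772 * 0.147 * 0.099 = 25.787916 mm^3/s


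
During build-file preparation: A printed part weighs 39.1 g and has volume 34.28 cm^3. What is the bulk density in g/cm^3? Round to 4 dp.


rho = 39.1 / 34.28 = 1.1406 g/cm^3


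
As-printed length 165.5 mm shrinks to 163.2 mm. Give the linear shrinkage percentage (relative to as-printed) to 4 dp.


Shrinkage = ((165.5-163.2)/165.5)*100 = 1.3897 %


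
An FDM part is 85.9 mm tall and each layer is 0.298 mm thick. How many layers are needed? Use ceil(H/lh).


Layers = ceil(85.9/0.298) = 289


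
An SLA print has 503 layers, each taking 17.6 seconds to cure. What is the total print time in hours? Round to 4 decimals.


t = 503 * 17.6 / 3600 = 2.4591 hrs


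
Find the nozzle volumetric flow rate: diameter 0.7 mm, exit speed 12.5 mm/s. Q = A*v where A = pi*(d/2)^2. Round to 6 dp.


A = pi*(0.7/2)^2 = 0.3848451 mm^2
Q = 0.3848451 * 12.5 = 4.810564 mm^3/s


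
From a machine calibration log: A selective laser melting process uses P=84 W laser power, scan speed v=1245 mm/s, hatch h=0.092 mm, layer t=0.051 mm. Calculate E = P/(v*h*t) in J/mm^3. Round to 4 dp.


E = 84 / (1245*0.092*0.051) = 14.3798 J/mm^3


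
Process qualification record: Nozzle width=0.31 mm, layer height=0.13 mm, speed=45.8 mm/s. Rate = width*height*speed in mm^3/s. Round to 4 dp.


Rate = 0.31 * 0.13 * 45.8 = 1.8457 mm^3/s


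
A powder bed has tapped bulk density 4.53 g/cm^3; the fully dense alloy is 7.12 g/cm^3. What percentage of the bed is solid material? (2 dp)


Packing = (4.53/7.12)*100 = 63.62 %


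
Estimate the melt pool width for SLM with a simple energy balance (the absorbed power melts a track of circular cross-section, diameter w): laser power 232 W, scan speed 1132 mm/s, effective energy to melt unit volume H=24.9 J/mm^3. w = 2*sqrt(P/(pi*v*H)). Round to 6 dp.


w = 2*sqrt(232/(pi*1132*24.9)) = 0.102371 mm


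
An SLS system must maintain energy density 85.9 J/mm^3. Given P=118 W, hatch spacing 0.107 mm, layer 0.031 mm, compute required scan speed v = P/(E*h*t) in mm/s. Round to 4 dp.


v = 118 / (85.9*0.107*0.031) = 414.1364 mm/s


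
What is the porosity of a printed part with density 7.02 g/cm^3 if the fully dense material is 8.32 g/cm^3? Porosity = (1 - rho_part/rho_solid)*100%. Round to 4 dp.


Porosity = (1-7.02/8.32)*100 = 15.625 %


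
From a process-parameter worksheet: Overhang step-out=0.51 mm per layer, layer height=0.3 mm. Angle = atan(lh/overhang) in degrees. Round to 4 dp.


angle = atan(0.3/0.51) = 30.4655 degrees


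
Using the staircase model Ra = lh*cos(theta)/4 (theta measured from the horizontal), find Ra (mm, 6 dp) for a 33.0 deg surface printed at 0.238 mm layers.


Ra = 0.238 * cos(33.0) / 4 = 0.049901 mm


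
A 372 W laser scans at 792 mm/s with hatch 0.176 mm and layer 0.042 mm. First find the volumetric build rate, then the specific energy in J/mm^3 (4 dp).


Build rate = 792 * 0.176 * 0.042 = 5.854464 mm^3/s
SE = 372 / 5.854464 = 63.5413 J/mm^3


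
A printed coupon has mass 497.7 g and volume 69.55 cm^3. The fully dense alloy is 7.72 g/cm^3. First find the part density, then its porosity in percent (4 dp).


rho_part = 497.7 / 69.55 = 7.15600288 g/cm^3
Porosity = (1 - 7.15600288/7.72)*100 = 7.3057 %


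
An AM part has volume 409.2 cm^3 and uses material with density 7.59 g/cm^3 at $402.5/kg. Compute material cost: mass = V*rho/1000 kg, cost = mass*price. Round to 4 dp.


Mass = 409.2*7.59/1000 = 3.105828 kg
Cost = 3.105828 * 402.5 = 1250.0958 $


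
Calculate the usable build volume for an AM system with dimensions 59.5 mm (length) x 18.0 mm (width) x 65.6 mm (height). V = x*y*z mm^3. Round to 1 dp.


V = 59.5 * 18.0 * 65.6 = 70257.6 mm^3


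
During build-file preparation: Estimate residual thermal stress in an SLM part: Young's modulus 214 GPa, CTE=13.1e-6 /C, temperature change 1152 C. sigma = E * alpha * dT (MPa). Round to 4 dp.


sigma = 214*1000 * 13.1e-6 * 1152 = 3229.5168 MPa


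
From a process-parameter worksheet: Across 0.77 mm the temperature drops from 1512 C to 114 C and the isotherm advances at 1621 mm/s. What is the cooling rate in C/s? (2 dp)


G = (1512-114)/0.77 = 1815.58441558 C/mm
CR = 1815.58441558 * 1621 = 2943062.34 C/s


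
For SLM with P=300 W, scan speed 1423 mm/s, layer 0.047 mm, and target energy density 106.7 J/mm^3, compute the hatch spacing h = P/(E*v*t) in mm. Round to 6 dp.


h = 300 / (106.7*1423*0.047) = 0.042039 mm


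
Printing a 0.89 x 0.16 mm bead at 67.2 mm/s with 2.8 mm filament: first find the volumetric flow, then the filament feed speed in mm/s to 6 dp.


Q = 0.89 * 0.16 * 67.2 = 9.56928 mm^3/s
A_fil = pi*(2.8/2)^2 = 6.1575216 mm^2
v_feed = 9.56928 / 6.1575216 = 1.55408 mm/s


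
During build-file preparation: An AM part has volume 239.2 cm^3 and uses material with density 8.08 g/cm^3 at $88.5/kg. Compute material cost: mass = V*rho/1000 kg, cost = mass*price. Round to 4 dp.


Mass = 239.2*8.08/1000 = 1.932736 kg
Cost = 1.932736 * 88.5 = 171.0471 $


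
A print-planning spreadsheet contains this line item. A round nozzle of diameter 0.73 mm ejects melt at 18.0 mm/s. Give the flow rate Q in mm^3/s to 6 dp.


A = pi*(0.73/2)^2 = 0.41853868 mm^2
Q = 0.41853868 * 18.0 = 7.533696 mm^3/s


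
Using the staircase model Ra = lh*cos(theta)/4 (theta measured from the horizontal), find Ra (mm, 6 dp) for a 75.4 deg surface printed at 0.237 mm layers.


Ra = 0.237 * cos(75.4) / 4 = 0.014935 mm


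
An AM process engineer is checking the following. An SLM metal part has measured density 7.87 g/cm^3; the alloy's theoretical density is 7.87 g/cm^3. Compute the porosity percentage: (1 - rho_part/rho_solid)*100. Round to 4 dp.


Porosity = (1-7.87/7.87)*100 = 0.0 %


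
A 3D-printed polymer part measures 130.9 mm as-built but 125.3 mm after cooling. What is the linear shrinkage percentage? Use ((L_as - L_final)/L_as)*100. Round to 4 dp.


Shrinkage = ((130.9-125.3)/130.9)*100 = 4.2781 %


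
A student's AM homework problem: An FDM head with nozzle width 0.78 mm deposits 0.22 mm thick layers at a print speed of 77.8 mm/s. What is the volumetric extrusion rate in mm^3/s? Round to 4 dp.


Rate = 0.78 * 0.22 * 77.8 = 13.3505 mm^3/s


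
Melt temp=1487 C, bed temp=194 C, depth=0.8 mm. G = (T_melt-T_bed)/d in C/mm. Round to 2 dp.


G = (1487-194)/0.8 = 1616.25 C/mm


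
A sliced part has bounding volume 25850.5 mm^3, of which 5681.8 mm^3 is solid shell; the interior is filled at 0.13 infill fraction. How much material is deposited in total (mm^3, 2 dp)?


V_infill = (25850.5 - 5681.8) * 0.13 = 2621.93
V_total = 5681.8 + 2621.93 = 8303.73 mm^3


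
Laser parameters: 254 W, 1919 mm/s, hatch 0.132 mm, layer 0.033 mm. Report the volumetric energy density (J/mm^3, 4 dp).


E = 254 / (1919*0.132*0.033) = 30.3858 J/mm^3


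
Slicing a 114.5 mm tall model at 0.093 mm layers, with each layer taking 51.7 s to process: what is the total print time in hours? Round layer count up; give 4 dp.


Layers = ceil(114.5/0.093) = 1232
t = 1232 * 51.7 / 3600 = 17.6929 hrs


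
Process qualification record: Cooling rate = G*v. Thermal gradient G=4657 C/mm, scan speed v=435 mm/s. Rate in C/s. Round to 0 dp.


CR = 4657 * 435 = 2025795 C/s


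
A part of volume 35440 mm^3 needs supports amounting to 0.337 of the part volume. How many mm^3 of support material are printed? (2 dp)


V_support = 35440 * 0.337 = 11943.28 mm^3


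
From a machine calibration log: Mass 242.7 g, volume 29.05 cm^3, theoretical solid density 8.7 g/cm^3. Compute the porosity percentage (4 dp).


rho_part = 242.7 / 29.05 = 8.3545611 g/cm^3
Porosity = (1 - 8.3545611/8.7)*100 = 3.9706 %


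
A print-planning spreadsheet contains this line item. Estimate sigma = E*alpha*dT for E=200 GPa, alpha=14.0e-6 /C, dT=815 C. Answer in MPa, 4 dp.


sigma = 200*1000 * 14.0e-6 * 815 = 2282.0 MPa


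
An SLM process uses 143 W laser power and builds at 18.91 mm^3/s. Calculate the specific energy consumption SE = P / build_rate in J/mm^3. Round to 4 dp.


SE = 143 / 18.91 = 7.5621 J/mm^3


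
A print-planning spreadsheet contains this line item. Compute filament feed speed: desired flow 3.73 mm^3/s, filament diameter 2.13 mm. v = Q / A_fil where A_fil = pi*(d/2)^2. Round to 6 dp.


A = pi*(2.13/2)^2 = 3.563273
v = 3.73 / 3.563273 = 1.04679 mm/s


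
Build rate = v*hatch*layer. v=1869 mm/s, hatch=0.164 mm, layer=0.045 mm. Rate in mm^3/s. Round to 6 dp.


Rate = 1869 * 0.164 * 0.045 = 13.79322 mm^3/s


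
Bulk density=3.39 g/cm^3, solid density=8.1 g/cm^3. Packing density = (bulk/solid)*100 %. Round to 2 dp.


Packing = (3.39/8.1)*100 = 41.85 %


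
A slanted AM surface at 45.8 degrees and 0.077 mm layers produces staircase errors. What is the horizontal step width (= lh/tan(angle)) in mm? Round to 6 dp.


step = 0.077 / tan(45.8) = 0.074879 mm


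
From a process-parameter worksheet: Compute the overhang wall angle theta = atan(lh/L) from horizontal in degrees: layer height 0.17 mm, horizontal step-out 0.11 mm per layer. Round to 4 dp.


angle = atan(0.17/0.11) = 57.0948 degrees


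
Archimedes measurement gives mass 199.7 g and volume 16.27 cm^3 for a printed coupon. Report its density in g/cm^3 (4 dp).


rho = 199.7 / 16.27 = 12.2741 g/cm^3


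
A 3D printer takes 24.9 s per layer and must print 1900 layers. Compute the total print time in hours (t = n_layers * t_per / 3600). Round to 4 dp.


t = 1900 * 24.9 / 3600 = 13.1417 hrs


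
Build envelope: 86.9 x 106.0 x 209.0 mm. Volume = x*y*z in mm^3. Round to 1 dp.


V = 86.9 * 106.0 * 209.0 = 1925182.6 mm^3


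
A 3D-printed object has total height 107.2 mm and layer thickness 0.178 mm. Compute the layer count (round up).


Layers = ceil(107.2/0.178) = 603


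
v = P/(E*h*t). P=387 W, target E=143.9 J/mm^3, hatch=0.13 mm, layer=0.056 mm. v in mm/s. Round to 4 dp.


v = 387 / (143.9*0.13*0.056) = 369.4186 mm/s


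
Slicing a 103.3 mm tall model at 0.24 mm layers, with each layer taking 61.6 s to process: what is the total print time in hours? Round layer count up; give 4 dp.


Layers = ceil(103.3/0.24) = 431
t = 431 * 61.6 / 3600 = 7.3749 hrs


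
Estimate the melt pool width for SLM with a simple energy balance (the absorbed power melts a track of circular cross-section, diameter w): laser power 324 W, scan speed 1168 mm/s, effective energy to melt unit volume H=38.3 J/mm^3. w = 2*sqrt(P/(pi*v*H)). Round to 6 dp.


w = 2*sqrt(324/(pi*1168*38.3)) = 0.09603 mm


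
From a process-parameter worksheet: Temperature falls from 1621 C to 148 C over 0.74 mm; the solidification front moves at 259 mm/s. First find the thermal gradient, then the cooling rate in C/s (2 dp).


G = (1621-148)/0.74 = 1990.54054054 C/mm
CR = 1990.54054054 * 259 = 515550.0 C/s


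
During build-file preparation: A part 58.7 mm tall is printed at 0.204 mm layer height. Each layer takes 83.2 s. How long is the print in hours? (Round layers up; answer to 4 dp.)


Layers = ceil(58.7/0.204) = 288
t = 288 * 83.2 / 3600 = 6.656 hrs


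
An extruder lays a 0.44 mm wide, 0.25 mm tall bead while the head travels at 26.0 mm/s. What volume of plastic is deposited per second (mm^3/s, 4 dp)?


Rate = 0.44 * 0.25 * 26.0 = 2.86 mm^3/s


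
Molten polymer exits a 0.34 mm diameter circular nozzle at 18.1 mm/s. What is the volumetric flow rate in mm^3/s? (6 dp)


A = pi*(0.34/2)^2 = 0.09079203 mm^2
Q = 0.09079203 * 18.1 = 1.643336 mm^3/s


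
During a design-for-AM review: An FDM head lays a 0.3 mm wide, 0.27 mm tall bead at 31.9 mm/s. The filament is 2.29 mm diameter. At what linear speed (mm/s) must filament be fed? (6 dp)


Q = 0.3 * 0.27 * 31.9 = 2.5839 mm^3/s
A_fil = pi*(2.29/2)^2 = 4.11870651 mm^2
v_feed = 2.5839 / 4.11870651 = 0.627357 mm/s


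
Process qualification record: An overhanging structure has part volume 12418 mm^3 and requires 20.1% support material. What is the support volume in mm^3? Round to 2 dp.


V_support = 12418 * 0.201 = 2496.02 mm^3


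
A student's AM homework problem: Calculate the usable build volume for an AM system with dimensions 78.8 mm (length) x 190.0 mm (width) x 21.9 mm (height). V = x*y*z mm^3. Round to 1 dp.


V = 78.8 * 190.0 * 21.9 = 327886.8 mm^3


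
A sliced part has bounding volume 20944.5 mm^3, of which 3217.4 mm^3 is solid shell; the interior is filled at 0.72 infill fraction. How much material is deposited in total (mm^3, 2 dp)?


V_infill = (20944.5 - 3217.4) * 0.72 = 12763.51
V_total = 3217.4 + 12763.51 = 15980.91 mm^3


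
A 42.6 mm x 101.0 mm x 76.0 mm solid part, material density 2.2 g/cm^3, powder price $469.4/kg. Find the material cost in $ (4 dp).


V = 42.6 * 101.0 * 76.0 = 326997.6 mm^3 = 326.9976 cm^3
Mass = 326.9976 * 2.2 / 1000 = 0.71939472 kg
Cost = 0.71939472 * 469.4 = 337.6839 $


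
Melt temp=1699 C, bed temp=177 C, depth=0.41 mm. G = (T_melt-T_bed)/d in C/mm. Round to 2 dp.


G = (1699-177)/0.41 = 3712.2 C/mm


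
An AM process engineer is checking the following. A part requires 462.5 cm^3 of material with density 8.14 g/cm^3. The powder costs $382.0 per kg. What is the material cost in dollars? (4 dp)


Mass = 462.5*8.14/1000 = 3.76475 kg
Cost = 3.76475 * 382.0 = 1438.1345 $


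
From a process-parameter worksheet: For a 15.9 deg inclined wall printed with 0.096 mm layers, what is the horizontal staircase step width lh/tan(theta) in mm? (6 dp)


step = 0.096 / tan(15.9) = 0.337011 mm


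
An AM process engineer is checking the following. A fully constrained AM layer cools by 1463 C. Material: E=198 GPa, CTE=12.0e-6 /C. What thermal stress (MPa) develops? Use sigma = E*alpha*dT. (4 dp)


sigma = 198*1000 * 12.0e-6 * 1463 = 3476.088 MPa


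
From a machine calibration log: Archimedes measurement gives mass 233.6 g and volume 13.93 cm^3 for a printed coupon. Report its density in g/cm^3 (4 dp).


rho = 233.6 / 13.93 = 16.7696 g/cm^3


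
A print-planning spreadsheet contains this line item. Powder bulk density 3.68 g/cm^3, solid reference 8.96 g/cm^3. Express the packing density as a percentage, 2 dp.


Packing = (3.68/8.96)*100 = 41.07 %


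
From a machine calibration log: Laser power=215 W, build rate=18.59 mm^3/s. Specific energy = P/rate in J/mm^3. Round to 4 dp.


SE = 215 / 18.59 = 11.5654 J/mm^3


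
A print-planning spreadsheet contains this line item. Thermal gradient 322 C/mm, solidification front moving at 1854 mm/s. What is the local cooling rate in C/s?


CR = 322 * 1854 = 596988 C/s


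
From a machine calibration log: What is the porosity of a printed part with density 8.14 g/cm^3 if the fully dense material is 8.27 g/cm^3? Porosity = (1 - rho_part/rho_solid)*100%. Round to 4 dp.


Porosity = (1-8.14/8.27)*100 = 1.5719 %


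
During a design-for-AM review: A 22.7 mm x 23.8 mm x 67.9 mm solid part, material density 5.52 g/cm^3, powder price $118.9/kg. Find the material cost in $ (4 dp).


V = 22.7 * 23.8 * 67.9 = 36683.654 mm^3 = 36.683654 cm^3
Mass = 36.683654 * 5.52 / 1000 = 0.20249377 kg
Cost = 0.20249377 * 118.9 = 24.0765 $


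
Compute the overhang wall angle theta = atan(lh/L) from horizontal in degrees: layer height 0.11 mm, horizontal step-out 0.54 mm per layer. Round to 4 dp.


angle = atan(0.11/0.54) = 11.5138 degrees


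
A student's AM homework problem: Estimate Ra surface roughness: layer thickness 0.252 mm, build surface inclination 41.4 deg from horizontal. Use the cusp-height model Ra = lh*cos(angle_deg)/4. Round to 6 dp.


Ra = 0.252 * cos(41.4) / 4 = 0.047257 mm


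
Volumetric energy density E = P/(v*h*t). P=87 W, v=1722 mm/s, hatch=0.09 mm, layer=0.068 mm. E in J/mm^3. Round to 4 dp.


E = 87 / (1722*0.09*0.068) = 8.2553 J/mm^3


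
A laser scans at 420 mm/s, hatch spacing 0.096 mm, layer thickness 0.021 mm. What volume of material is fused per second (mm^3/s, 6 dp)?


Rate = 420 * 0.096 * 0.021 = 0.84672 mm^3/s


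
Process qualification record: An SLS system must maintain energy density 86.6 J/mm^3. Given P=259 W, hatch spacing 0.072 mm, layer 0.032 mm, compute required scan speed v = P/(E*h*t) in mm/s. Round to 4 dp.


v = 259 / (86.6*0.072*0.032) = 1298.0738 mm/s


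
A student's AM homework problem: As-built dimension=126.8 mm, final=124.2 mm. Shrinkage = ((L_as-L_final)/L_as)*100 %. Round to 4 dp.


Shrinkage = ((126.8-124.2)/126.8)*100 = 2.0505 %


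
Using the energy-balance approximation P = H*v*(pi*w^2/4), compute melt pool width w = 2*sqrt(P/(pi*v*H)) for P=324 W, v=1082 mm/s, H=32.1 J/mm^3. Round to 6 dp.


w = 2*sqrt(324/(pi*1082*32.1)) = 0.108984 mm


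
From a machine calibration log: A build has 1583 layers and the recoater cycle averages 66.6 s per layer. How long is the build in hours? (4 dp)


t = 1583 * 66.6 / 3600 = 29.2855 hrs


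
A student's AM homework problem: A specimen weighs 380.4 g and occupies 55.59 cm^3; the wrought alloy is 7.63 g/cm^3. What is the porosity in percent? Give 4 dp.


rho_part = 380.4 / 55.59 = 6.84295737 g/cm^3
Porosity = (1 - 6.84295737/7.63)*100 = 10.3151 %


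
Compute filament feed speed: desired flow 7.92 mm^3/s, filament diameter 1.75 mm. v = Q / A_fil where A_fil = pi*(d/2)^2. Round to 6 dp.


A = pi*(1.75/2)^2 = 2.405282
v = 7.92 / 2.405282 = 3.292753 mm/s


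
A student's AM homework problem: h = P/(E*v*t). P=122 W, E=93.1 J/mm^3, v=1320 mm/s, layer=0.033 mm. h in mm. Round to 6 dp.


h = 122 / (93.1*1320*0.033) = 0.030083 mm


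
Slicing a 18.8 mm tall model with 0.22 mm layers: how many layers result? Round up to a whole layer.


Layers = ceil(18.8/0.22) = 86


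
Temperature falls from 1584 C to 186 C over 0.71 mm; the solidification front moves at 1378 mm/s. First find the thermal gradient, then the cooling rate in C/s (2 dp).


G = (1584-186)/0.71 = 1969.01408451 C/mm
CR = 1969.01408451 * 1378 = 2713301.41 C/s


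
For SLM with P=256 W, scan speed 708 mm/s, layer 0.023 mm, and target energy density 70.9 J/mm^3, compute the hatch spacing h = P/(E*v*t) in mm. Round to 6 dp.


h = 256 / (70.9*708*0.023) = 0.221734 mm


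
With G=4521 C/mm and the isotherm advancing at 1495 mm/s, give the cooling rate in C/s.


CR = 4521 * 1495 = 6758895 C/s


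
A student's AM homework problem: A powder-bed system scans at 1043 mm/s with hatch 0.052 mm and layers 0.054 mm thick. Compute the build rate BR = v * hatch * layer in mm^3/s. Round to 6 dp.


Rate = 1043 * 0.052 * 0.054 = 2.928744 mm^3/s


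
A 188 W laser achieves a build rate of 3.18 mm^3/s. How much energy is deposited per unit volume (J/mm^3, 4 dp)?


SE = 188 / 3.18 = 59.1195 J/mm^3


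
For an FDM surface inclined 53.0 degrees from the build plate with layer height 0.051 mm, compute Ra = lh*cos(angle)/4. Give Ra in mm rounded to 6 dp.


Ra = 0.051 * cos(53.0) / 4 = 0.007673 mm


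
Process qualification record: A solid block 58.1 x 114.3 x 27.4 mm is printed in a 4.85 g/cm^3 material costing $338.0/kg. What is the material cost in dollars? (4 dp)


V = 58.1 * 114.3 * 27.4 = 181958.742 mm^3 = 181.958742 cm^3
Mass = 181.958742 * 4.85 / 1000 = 0.8824999 kg
Cost = 0.8824999 * 338.0 = 298.285 $


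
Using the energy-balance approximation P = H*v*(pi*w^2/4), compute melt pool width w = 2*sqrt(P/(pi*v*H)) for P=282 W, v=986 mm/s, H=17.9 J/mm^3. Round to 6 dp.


w = 2*sqrt(282/(pi*986*17.9)) = 0.142631 mm


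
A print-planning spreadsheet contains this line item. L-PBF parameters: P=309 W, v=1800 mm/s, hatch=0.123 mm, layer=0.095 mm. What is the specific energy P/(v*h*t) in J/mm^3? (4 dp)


Build rate = 1800 * 0.123 * 0.095 = 21.033 mm^3/s
SE = 309 / 21.033 = 14.6912 J/mm^3


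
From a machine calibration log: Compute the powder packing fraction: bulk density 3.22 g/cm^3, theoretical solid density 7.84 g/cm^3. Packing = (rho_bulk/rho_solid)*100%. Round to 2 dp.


Packing = (3.22/7.84)*100 = 41.07 %


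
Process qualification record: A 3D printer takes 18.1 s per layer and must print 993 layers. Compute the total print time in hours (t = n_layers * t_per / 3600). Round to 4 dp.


t = 993 * 18.1 / 3600 = 4.9926 hrs


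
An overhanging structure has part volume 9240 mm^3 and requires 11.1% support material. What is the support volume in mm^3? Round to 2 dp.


V_support = 9240 * 0.111 = 1025.64 mm^3


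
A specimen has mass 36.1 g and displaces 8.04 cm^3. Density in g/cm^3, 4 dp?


rho = 36.1 / 8.04 = 4.49 g/cm^3


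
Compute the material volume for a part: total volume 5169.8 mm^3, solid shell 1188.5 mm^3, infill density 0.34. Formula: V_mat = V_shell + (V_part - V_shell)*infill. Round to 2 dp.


V_infill = (5169.8 - 1188.5) * 0.34 = 1353.64
V_total = 1188.5 + 1353.64 = 2542.14 mm^3


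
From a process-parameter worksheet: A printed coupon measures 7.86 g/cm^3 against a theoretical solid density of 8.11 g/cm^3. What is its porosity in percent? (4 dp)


Porosity = (1-7.86/8.11)*100 = 3.0826 %


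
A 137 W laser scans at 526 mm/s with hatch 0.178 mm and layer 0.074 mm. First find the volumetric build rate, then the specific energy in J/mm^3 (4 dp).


Build rate = 526 * 0.178 * 0.074 = 6.928472 mm^3/s
SE = 137 / 6.928472 = 19.7735 J/mm^3


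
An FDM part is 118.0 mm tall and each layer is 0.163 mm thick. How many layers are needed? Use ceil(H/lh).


Layers = ceil(118.0/0.163) = 724


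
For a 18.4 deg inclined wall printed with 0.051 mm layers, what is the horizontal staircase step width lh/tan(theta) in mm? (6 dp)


step = 0.051 / tan(18.4) = 0.153312 mm


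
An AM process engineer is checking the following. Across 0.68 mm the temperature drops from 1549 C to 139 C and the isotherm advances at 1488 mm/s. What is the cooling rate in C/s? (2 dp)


G = (1549-139)/0.68 = 2073.52941176 C/mm
CR = 2073.52941176 * 1488 = 3085411.76 C/s


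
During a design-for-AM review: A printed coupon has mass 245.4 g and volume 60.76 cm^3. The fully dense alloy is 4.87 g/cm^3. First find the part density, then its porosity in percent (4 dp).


rho_part = 245.4 / 60.76 = 4.03884134 g/cm^3
Porosity = (1 - 4.03884134/4.87)*100 = 17.0669 %


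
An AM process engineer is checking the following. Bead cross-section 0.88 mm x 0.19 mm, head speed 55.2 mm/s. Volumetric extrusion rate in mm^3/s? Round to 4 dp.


Rate = 0.88 * 0.19 * 55.2 = 9.2294 mm^3/s


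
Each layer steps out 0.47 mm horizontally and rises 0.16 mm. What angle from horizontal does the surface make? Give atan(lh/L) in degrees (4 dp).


angle = atan(0.16/0.47) = 18.7999 degrees


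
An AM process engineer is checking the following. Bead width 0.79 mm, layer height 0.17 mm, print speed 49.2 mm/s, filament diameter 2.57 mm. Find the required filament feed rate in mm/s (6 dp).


Q = 0.79 * 0.17 * 49.2 = 6.60756 mm^3/s
A_fil = pi*(2.57/2)^2 = 5.18747633 mm^2
v_feed = 6.60756 / 5.18747633 = 1.273752 mm/s


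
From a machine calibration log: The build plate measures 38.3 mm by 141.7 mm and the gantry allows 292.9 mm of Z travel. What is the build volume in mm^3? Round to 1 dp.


V = 38.3 * 141.7 * 292.9 = 1589600.5 mm^3


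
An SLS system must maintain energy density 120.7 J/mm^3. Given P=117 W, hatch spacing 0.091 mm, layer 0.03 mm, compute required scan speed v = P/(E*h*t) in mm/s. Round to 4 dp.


v = 117 / (120.7*0.091*0.03) = 355.0716 mm/s


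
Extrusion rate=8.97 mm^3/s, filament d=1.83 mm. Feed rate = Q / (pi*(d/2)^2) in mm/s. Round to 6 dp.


A = pi*(1.83/2)^2 = 2.63022
v = 8.97 / 2.63022 = 3.410361 mm/s


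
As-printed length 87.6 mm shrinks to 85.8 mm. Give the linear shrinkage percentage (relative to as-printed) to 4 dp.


Shrinkage = ((87.6-85.8)/87.6)*100 = 2.0548 %


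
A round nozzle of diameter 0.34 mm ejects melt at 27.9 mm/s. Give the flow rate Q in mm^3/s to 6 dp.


A = pi*(0.34/2)^2 = 0.09079203 mm^2
Q = 0.09079203 * 27.9 = 2.533098 mm^3/s


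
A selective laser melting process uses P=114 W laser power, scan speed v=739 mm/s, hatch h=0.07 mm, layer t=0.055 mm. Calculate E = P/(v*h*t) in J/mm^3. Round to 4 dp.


E = 114 / (739*0.07*0.055) = 40.0682 J/mm^3


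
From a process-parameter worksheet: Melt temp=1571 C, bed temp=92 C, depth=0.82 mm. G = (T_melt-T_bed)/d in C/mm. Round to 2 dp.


G = (1571-92)/0.82 = 1803.66 C/mm


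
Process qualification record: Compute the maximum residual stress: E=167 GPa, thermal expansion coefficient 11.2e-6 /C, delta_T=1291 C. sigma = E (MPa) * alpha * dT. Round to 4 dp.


sigma = 167*1000 * 11.2e-6 * 1291 = 2414.6864 MPa


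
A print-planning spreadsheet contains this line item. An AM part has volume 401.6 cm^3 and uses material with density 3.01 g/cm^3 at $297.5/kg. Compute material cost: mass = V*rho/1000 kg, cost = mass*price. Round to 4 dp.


Mass = 401.6*3.01/1000 = 1.208816 kg
Cost = 1.208816 * 297.5 = 359.6228 $


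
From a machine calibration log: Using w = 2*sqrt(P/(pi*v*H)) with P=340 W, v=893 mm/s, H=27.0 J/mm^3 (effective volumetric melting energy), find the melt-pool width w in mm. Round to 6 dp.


w = 2*sqrt(340/(pi*893*27.0)) = 0.133994 mm


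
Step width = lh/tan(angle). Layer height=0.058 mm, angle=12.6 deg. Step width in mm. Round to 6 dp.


step = 0.058 / tan(12.6) = 0.259477 mm


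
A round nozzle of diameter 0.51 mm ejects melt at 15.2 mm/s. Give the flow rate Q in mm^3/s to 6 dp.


A = pi*(0.51/2)^2 = 0.20428206 mm^2
Q = 0.20428206 * 15.2 = 3.105087 mm^3/s


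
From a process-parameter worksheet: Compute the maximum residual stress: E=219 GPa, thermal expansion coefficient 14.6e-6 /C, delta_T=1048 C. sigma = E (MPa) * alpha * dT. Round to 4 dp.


sigma = 219*1000 * 14.6e-6 * 1048 = 3350.8752 MPa


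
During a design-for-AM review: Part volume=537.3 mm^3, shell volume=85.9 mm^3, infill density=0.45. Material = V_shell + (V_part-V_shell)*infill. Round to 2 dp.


V_infill = (537.3 - 85.9) * 0.45 = 203.13
V_total = 85.9 + 203.13 = 289.03 mm^3


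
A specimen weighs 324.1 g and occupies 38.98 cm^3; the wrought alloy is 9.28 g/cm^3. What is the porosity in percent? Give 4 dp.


rho_part = 324.1 / 38.98 = 8.31452027 g/cm^3
Porosity = (1 - 8.31452027/9.28)*100 = 10.4039 %


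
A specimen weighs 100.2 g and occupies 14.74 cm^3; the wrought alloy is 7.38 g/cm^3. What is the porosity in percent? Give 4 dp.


rho_part = 100.2 / 14.74 = 6.79782904 g/cm^3
Porosity = (1 - 6.79782904/7.38)*100 = 7.8885 %


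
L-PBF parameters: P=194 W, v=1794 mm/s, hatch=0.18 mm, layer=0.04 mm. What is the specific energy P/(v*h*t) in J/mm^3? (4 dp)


Build rate = 1794 * 0.18 * 0.04 = 12.9168 mm^3/s
SE = 194 / 12.9168 = 15.0192 J/mm^3


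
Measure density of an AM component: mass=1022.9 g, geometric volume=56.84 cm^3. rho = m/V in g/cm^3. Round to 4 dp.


rho = 1022.9 / 56.84 = 17.9961 g/cm^3


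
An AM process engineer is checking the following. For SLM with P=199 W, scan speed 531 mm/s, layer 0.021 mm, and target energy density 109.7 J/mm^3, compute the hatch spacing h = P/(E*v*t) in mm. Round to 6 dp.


h = 199 / (109.7*531*0.021) = 0.162679 mm


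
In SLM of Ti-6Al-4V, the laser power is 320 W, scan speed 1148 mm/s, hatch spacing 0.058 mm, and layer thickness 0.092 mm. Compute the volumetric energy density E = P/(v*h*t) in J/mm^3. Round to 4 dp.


E = 320 / (1148*0.058*0.092) = 52.2387 J/mm^3


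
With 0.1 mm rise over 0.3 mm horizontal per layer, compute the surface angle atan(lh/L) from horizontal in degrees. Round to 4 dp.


angle = atan(0.1/0.3) = 18.4349 degrees


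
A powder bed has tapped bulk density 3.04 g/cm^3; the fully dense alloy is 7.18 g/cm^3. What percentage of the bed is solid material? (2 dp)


Packing = (3.04/7.18)*100 = 42.34 %


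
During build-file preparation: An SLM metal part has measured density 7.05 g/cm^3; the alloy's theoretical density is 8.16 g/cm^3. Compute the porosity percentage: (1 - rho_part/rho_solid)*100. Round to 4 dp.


Porosity = (1-7.05/8.16)*100 = 13.6029 %


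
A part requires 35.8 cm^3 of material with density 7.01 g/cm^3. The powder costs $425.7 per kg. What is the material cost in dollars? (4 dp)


Mass = 35.8*7.01/1000 = 0.250958 kg
Cost = 0.250958 * 425.7 = 106.8328 $


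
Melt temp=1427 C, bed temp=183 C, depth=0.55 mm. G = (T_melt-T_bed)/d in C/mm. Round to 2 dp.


G = (1427-183)/0.55 = 2261.82 C/mm


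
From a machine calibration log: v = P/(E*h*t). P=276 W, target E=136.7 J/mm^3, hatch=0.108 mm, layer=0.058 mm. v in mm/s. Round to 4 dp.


v = 276 / (136.7*0.108*0.058) = 322.3212 mm/s


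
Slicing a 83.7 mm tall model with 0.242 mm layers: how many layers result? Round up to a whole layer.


Layers = ceil(83.7/0.242) = 346


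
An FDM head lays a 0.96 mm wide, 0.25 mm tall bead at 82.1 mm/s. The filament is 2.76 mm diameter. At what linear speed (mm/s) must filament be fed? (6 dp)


Q = 0.96 * 0.25 * 82.1 = 19.704 mm^3/s
A_fil = pi*(2.76/2)^2 = 5.98284905 mm^2
v_feed = 19.704 / 5.98284905 = 3.293414 mm/s


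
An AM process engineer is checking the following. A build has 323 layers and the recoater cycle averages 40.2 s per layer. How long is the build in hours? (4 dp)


t = 323 * 40.2 / 3600 = 3.6068 hrs


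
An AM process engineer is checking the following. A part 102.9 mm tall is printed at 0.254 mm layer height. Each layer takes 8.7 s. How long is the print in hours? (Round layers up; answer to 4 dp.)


Layers = ceil(102.9/0.254) = 406
t = 406 * 8.7 / 3600 = 0.9812 hrs


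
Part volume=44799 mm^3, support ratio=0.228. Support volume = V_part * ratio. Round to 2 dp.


V_support = 44799 * 0.228 = 10214.17 mm^3


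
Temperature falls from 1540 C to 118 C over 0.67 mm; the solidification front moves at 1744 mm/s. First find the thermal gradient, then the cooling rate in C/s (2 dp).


G = (1540-118)/0.67 = 2122.3880597 C/mm
CR = 2122.3880597 * 1744 = 3701444.78 C/s


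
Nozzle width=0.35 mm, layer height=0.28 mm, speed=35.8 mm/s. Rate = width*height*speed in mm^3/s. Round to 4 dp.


Rate = 0.35 * 0.28 * 35.8 = 3.5084 mm^3/s


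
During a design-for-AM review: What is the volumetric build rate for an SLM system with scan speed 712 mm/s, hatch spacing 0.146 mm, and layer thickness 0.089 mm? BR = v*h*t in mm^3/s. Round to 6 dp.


Rate = 712 * 0.146 * 0.089 = 9.251728 mm^3/s


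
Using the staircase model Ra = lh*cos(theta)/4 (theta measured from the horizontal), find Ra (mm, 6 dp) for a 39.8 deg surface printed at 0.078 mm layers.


Ra = 0.078 * cos(39.8) / 4 = 0.014982 mm


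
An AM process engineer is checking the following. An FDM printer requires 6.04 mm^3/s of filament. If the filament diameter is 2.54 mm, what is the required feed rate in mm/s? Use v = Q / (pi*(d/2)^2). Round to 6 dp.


A = pi*(2.54/2)^2 = 5.067075
v = 6.04 / 5.067075 = 1.192009 mm/s


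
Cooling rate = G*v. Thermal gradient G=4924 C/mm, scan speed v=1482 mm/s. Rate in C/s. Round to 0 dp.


CR = 4924 * 1482 = 7297368 C/s


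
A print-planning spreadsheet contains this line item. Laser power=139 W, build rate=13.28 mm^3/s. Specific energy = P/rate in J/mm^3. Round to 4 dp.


SE = 139 / 13.28 = 10.4669 J/mm^3


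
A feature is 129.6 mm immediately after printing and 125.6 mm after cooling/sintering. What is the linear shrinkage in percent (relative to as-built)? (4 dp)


Shrinkage = ((129.6-125.6)/129.6)*100 = 3.0864 %


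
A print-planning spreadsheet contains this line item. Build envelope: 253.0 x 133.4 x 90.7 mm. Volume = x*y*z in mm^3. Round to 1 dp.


V = 253.0 * 133.4 * 90.7 = 3061143.1 mm^3


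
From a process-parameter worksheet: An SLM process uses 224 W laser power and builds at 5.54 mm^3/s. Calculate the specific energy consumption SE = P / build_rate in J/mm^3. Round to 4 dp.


SE = 224 / 5.54 = 40.4332 J/mm^3


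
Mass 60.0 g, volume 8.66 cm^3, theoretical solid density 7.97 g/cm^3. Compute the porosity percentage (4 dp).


rho_part = 60.0 / 8.66 = 6.92840647 g/cm^3
Porosity = (1 - 6.92840647/7.97)*100 = 13.0689 %


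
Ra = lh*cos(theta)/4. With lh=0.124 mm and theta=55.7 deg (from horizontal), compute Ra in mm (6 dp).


Ra = 0.124 * cos(55.7) / 4 = 0.017469 mm


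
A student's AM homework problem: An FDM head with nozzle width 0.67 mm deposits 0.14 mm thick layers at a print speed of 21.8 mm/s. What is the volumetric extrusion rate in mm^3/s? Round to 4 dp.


Rate = 0.67 * 0.14 * 21.8 = 2.0448 mm^3/s


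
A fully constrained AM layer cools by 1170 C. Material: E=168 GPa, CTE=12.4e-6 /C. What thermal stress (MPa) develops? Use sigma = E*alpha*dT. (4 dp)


sigma = 168*1000 * 12.4e-6 * 1170 = 2437.344 MPa


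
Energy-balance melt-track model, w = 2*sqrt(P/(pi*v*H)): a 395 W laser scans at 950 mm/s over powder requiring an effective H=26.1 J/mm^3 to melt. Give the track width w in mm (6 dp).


w = 2*sqrt(395/(pi*950*26.1)) = 0.14242 mm


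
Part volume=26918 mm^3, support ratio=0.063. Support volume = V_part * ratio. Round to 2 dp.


V_support = 26918 * 0.063 = 1695.83 mm^3


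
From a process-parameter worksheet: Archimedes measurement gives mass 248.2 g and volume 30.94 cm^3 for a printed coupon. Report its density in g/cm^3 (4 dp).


rho = 248.2 / 30.94 = 8.022 g/cm^3


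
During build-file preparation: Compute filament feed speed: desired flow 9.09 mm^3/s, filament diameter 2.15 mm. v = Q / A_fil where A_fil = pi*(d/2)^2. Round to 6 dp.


A = pi*(2.15/2)^2 = 3.630503
v = 9.09 / 3.630503 = 2.503785 mm/s


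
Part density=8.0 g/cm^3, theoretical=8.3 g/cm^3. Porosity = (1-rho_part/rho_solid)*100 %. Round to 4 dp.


Porosity = (1-8.0/8.3)*100 = 3.6145 %


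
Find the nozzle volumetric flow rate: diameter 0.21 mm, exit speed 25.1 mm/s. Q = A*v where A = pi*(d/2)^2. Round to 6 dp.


A = pi*(0.21/2)^2 = 0.03463606 mm^2
Q = 0.03463606 * 25.1 = 0.869365 mm^3/s


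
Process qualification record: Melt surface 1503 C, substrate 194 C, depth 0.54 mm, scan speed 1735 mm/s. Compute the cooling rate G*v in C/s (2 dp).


G = (1503-194)/0.54 = 2424.07407407 C/mm
CR = 2424.07407407 * 1735 = 4205768.52 C/s


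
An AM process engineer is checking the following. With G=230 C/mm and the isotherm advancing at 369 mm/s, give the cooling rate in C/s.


CR = 230 * 369 = 84870 C/s


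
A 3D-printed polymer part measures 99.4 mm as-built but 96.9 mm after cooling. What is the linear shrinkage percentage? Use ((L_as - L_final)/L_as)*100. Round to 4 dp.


Shrinkage = ((99.4-96.9)/99.4)*100 = 2.5151 %


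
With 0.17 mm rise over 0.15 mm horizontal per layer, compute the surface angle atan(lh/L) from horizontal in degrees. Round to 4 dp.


angle = atan(0.17/0.15) = 48.5763 degrees


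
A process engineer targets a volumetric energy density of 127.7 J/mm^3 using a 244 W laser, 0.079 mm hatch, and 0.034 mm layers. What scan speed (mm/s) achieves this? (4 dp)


v = 244 / (127.7*0.079*0.034) = 711.3657 mm/s


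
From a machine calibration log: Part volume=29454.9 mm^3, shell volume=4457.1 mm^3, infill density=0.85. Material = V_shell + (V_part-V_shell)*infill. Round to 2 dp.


V_infill = (29454.9 - 4457.1) * 0.85 = 21248.13
V_total = 4457.1 + 21248.13 = 25705.23 mm^3


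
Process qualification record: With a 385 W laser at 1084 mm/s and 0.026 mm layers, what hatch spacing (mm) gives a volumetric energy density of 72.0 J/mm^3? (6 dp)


h = 385 / (72.0*1084*0.026) = 0.189725 mm


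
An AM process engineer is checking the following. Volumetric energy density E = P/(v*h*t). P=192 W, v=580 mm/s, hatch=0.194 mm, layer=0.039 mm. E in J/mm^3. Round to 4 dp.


E = 192 / (580*0.194*0.039) = 43.7529 J/mm^3


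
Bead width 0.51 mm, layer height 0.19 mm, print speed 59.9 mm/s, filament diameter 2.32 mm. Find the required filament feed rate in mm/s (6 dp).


Q = 0.51 * 0.19 * 59.9 = 5.80431 mm^3/s
A_fil = pi*(2.32/2)^2 = 4.22732707 mm^2
v_feed = 5.80431 / 4.22732707 = 1.373045 mm/s


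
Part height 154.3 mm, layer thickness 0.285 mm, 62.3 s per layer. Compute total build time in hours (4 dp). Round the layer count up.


Layers = ceil(154.3/0.285) = 542
t = 542 * 62.3 / 3600 = 9.3796 hrs


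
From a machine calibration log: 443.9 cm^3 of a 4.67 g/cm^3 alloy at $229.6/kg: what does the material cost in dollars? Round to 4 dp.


Mass = 443.9*4.67/1000 = 2.073013 kg
Cost = 2.073013 * 229.6 = 475.9638 $


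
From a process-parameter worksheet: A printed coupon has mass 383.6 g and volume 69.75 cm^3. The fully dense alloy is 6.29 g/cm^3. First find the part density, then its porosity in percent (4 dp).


rho_part = 383.6 / 69.75 = 5.49964158 g/cm^3
Porosity = (1 - 5.49964158/6.29)*100 = 12.5653 %


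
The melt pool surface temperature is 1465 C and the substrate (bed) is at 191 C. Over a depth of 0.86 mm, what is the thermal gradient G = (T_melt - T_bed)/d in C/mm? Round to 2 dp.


G = (1465-191)/0.86 = 1481.4 C/mm


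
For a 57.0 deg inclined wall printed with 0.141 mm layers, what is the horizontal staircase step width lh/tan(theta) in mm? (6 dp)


step = 0.141 / tan(57.0) = 0.091566 mm


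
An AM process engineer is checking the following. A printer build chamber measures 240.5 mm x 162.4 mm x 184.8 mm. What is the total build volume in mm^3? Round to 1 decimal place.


V = 240.5 * 162.4 * 184.8 = 7217770.6 mm^3


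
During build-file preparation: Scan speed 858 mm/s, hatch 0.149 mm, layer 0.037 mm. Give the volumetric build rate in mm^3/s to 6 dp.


Rate = 858 * 0.149 * 0.037 = 4.730154 mm^3/s


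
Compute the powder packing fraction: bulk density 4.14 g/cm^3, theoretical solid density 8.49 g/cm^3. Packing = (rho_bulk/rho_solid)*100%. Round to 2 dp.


Packing = (4.14/8.49)*100 = 48.76 %


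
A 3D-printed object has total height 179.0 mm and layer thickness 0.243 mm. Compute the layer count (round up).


Layers = ceil(179.0/0.243) = 737


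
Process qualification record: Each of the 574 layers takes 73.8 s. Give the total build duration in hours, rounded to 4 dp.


t = 574 * 73.8 / 3600 = 11.767 hrs


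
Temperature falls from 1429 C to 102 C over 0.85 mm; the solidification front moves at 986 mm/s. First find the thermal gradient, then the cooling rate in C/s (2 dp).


G = (1429-102)/0.85 = 1561.17647059 C/mm
CR = 1561.17647059 * 986 = 1539320.0 C/s


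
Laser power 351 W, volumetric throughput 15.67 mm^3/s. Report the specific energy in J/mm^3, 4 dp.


SE = 351 / 15.67 = 22.3995 J/mm^3


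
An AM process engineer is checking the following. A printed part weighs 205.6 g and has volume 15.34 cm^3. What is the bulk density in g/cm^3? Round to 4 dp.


rho = 205.6 / 15.34 = 13.4029 g/cm^3


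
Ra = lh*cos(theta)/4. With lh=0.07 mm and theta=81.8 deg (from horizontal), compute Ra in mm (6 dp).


Ra = 0.07 * cos(81.8) / 4 = 0.002496 mm


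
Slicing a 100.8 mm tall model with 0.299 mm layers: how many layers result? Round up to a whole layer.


Layers = ceil(100.8/0.299) = 338


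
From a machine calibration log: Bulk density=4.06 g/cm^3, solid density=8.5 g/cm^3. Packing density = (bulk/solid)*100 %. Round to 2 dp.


Packing = (4.06/8.5)*100 = 47.76 %


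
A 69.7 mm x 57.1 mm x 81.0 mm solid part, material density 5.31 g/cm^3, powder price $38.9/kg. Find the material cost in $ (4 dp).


V = 69.7 * 57.1 * 81.0 = 322369.47 mm^3 = 322.36947 cm^3
Mass = 322.36947 * 5.31 / 1000 = 1.71178189 kg
Cost = 1.71178189 * 38.9 = 66.5883 $
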